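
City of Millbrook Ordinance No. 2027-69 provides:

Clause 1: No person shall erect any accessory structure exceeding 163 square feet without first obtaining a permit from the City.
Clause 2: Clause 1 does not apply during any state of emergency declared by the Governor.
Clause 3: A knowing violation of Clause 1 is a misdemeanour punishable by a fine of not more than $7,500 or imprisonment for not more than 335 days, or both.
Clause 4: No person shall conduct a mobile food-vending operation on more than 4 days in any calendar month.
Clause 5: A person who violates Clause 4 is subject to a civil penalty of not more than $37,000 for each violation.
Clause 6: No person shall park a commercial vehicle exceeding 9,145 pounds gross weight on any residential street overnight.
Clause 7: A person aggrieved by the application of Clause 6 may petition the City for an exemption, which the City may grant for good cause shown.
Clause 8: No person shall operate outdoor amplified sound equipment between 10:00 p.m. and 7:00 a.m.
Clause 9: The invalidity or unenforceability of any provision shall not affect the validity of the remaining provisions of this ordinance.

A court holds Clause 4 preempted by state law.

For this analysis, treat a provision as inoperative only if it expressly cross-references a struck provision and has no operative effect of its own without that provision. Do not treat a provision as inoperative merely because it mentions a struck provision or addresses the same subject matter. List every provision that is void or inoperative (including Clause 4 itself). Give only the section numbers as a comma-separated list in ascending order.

4, 5

Clause 4 is struck. Clause 5 operates only by reference to Clause 4, so it falls with Clause 4. Clause 9 is a severability clause and preserves every provision that can still be given independent effect. The provisions still in force are Clause 1, Clause 2, Clause 3, Clause 6, Clause 7, Clause 8, and Clause 9.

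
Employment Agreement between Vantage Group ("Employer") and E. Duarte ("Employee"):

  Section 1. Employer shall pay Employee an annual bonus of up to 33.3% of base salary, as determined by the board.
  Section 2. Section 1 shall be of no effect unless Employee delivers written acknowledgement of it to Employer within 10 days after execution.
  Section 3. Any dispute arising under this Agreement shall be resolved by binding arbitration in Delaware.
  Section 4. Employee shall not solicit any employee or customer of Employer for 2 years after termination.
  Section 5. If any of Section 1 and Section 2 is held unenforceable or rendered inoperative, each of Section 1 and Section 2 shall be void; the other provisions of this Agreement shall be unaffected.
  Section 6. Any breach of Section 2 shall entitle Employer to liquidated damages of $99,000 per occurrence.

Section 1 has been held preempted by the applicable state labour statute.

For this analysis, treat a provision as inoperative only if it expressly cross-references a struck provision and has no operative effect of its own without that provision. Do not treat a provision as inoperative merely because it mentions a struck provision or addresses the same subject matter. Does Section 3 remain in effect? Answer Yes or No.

Yes

Section 1 is struck. Section 2 has no operative effect of its own apart from Section 1 and is therefore inoperative. The whole of Section 6 is the liquidated-damages amount, defined by reference to Section 2, so Section 6 cannot stand once Section 2 is removed. Section 5 declares Section 1 and Section 2 mutually dependent; since one of them has fallen, all of them are of no effect. The remainder continues in force under Section 5. The provisions still in force are Section 3, Section 4, and Section 5. Section 3 is among the surviving provisions, so the answer is yes.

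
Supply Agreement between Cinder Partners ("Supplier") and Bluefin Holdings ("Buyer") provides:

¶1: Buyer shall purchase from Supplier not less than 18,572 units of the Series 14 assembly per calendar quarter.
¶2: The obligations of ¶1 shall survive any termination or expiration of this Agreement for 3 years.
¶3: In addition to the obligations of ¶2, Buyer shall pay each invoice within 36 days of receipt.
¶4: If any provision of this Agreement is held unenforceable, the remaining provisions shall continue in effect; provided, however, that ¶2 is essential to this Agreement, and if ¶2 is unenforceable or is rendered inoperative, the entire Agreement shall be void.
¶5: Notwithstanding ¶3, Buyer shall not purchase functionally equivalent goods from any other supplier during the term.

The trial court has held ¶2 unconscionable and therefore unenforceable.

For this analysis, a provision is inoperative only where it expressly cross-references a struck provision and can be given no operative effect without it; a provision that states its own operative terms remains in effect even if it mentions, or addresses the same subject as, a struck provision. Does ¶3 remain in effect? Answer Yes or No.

No

¶2 is struck. Nothing else in the Agreement is defined by reference to ¶2. ¶4 makes ¶2 an essential term, and ¶2 is the provision held invalid; under ¶4, the entire Agreement is therefore void. No provision of the Agreement survives. ¶3 is among the inoperative provisions, so the answer is no.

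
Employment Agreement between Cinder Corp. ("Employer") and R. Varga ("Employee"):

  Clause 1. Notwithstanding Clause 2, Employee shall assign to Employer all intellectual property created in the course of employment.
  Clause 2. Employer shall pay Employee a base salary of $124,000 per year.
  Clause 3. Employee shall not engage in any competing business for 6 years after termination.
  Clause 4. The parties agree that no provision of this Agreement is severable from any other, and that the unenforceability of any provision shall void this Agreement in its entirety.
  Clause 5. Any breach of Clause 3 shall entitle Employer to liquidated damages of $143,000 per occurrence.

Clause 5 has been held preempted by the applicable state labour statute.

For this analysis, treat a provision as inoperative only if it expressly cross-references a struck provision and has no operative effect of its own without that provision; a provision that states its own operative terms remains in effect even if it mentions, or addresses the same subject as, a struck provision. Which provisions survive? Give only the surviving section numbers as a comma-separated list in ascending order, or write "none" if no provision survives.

Clause 5 is struck. No other provision's operative terms depend on Clause 5. Clause 4 provides that the Agreement is not severable, so the invalidity of any one provision voids the entire Agreement. No provision of the Agreement survives.

none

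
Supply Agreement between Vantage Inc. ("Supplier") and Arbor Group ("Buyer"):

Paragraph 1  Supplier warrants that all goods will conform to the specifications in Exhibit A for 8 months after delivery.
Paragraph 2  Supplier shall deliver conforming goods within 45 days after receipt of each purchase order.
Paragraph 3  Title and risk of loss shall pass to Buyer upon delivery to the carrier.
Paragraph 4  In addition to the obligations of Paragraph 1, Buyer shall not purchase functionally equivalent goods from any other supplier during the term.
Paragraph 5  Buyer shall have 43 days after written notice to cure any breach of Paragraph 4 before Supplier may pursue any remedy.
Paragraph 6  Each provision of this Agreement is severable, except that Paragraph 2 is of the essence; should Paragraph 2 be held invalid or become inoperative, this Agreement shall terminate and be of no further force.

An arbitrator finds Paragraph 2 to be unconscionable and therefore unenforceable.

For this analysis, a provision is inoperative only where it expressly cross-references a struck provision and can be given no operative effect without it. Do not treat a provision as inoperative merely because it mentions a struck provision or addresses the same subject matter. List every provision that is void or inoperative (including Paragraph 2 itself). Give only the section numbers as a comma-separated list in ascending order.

1, 2, 3, 4, 5, 6

Paragraph 2 is struck. No other provision's operative terms depend on Paragraph 2. Paragraph 6 makes Paragraph 2 an essential term, and Paragraph 2 is the provision held invalid; under Paragraph 6, the entire Agreement is therefore void. No provision of the Agreement survives.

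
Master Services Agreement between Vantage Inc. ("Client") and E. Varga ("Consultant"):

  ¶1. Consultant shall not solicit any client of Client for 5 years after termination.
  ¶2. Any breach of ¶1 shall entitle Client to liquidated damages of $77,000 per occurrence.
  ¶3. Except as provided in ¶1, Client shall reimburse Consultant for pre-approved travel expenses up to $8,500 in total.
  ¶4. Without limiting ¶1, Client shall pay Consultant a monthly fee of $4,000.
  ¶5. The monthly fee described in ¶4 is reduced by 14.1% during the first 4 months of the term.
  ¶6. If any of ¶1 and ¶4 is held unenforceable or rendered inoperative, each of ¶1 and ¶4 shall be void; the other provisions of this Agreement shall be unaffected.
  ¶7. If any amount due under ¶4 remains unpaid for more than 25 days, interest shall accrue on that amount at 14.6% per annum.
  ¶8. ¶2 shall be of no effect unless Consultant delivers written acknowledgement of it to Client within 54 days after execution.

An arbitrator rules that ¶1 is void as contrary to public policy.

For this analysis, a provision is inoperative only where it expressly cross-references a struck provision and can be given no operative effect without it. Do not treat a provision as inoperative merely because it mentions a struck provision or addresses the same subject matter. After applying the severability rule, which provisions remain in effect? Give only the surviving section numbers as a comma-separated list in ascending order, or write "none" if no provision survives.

¶1 is struck. ¶2 does nothing except set the liquidated-damages amount by reference to ¶1; with ¶1 gone it has no independent effect and is inoperative. ¶8 merely fixes the acknowledgement condition for ¶2; with ¶2 gone it has nothing to operate on and falls away. ¶3 mentions ¶1 but its own obligation stands independently of ¶1, so ¶3 is not affected. ¶6 declares ¶1 and ¶4 mutually dependent; since one of them has fallen, all of them are of no effect. That brings down ¶4 as well. ¶5 and ¶7 in turn depend solely on a provision now struck and likewise fall. The remainder continues in force under ¶6. The provisions still in force are ¶3 and ¶6.

3, 6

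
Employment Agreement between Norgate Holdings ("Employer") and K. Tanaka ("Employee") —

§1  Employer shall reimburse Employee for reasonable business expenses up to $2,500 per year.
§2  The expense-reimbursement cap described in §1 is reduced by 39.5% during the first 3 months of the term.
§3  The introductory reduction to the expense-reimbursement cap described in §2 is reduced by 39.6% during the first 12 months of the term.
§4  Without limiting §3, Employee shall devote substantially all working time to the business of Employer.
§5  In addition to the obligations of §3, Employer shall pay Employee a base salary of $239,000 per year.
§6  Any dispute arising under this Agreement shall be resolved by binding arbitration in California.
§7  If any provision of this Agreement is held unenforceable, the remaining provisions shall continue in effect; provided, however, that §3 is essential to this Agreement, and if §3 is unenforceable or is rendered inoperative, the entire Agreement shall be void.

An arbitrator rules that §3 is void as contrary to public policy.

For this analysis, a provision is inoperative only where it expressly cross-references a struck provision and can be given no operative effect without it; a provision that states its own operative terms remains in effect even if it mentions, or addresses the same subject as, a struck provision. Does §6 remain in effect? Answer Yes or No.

No

§3 is struck. No other provision's operative terms depend on §3. §7 makes §3 an essential term, and §3 is the provision held invalid; under §7, the entire Agreement is therefore void. No provision of the Agreement survives. §6 is among the inoperative provisions, so the answer is no.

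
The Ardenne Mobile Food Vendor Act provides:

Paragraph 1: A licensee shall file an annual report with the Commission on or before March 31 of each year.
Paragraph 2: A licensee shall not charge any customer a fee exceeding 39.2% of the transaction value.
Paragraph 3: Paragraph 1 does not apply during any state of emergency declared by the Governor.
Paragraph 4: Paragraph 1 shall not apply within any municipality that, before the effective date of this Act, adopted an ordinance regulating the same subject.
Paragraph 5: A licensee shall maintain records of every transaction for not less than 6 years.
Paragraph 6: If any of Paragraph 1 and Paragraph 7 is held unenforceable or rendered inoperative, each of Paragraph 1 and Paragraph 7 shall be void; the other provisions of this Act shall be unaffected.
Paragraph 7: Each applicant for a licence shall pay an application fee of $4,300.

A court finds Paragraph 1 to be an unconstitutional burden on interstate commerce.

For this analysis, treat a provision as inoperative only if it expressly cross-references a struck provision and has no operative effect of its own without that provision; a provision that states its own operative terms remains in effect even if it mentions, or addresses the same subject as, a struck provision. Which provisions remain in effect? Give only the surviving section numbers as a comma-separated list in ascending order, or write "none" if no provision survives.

2, 5, 6

Paragraph 1 is struck. Paragraph 3 operates only by reference to Paragraph 1, so it falls with Paragraph 1. Paragraph 4 operates only by reference to Paragraph 1, so it falls with Paragraph 1. Paragraph 6 declares Paragraph 1 and Paragraph 7 mutually dependent; since one of them has fallen, all of them are of no effect. That brings down Paragraph 7 as well. The remainder continues in force under Paragraph 6. That leaves Paragraph 2, Paragraph 5, and Paragraph 6 in effect.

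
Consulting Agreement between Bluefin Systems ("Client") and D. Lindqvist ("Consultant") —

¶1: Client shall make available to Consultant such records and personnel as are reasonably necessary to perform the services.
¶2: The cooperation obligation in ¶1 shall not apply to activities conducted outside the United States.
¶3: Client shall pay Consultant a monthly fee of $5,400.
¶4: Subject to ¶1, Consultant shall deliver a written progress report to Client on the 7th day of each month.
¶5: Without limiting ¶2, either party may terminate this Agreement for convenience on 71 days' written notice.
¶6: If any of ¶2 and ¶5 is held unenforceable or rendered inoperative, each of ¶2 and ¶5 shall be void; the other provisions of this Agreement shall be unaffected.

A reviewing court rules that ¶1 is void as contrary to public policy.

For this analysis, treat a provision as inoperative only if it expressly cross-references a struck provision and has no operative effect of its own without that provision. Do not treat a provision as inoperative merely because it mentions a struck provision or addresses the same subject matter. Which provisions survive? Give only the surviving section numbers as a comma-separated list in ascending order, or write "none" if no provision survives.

3, 4, 6

¶1 is struck. ¶2 has no operative effect of its own apart from ¶1 and is therefore inoperative. ¶4 mentions ¶1 but its own obligation stands independently of ¶1, so ¶4 is not affected. ¶6 declares ¶2 and ¶5 mutually dependent; since one of them has fallen, all of them are of no effect. That brings down ¶5 as well. The remainder continues in force under ¶6. ¶3, ¶4, and ¶6 remain in effect.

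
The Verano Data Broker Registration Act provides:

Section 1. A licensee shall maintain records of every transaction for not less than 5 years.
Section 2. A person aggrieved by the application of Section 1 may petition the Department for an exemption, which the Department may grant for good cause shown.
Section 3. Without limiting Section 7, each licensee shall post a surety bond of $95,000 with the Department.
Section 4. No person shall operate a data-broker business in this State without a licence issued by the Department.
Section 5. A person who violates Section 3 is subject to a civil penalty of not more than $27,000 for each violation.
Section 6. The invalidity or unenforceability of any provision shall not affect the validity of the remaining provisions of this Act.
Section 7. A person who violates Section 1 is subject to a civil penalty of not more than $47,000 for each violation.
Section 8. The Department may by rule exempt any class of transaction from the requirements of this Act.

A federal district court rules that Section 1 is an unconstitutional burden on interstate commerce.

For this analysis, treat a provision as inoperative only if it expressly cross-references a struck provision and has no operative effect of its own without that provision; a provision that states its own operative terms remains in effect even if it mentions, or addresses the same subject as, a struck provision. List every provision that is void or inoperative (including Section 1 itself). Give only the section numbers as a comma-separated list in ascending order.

Section 1 is struck. Section 2 operates only by reference to Section 1, so it falls with Section 1. Section 7 operates only by reference to Section 1, so it falls with Section 1. Section 3 mentions Section 7 but its own obligation stands independently of Section 7, so Section 3 is not affected. Section 6 is a severability clause and preserves every provision that can still be given independent effect. That leaves Section 3, Section 4, Section 5, Section 6, and Section 8 in effect.

1, 2, 7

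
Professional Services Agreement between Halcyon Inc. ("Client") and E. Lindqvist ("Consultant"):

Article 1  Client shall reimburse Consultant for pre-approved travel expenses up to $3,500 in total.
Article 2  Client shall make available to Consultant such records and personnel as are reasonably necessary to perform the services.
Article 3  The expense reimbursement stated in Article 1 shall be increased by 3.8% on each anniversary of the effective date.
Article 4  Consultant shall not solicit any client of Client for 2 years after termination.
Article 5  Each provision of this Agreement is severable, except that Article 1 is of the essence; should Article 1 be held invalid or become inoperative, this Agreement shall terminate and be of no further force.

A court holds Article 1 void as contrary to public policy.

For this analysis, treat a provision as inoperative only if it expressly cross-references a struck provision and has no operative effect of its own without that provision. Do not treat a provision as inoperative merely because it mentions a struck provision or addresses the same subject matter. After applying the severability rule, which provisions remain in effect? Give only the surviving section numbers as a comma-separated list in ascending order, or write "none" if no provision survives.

Article 1 is struck. Article 3 operates only by reference to Article 1, so it falls with Article 1. Article 5 makes Article 1 an essential term, and Article 1 is the provision held invalid; under Article 5, the entire Agreement is therefore void. No provision of the Agreement survives.

none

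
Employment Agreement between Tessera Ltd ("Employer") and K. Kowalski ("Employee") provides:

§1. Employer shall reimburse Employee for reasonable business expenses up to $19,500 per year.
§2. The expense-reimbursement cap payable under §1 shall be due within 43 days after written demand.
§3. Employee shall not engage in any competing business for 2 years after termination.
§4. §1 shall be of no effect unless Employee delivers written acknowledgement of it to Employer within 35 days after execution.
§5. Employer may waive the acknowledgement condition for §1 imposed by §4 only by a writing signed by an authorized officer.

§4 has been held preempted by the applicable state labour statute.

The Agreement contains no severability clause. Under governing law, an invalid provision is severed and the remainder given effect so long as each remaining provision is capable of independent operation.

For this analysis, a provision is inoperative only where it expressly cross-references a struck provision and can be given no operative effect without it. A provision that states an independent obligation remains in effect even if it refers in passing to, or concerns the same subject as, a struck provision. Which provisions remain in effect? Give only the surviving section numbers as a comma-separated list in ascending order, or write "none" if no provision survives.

§4 is struck. The only function of §5 is the waiver condition for §4, so it cannot stand once §4 is removed. Under the stated default rule, only provisions that cannot operate independently fall away; the rest are enforced. That leaves §1, §2, and §3 in effect.

1, 2, 3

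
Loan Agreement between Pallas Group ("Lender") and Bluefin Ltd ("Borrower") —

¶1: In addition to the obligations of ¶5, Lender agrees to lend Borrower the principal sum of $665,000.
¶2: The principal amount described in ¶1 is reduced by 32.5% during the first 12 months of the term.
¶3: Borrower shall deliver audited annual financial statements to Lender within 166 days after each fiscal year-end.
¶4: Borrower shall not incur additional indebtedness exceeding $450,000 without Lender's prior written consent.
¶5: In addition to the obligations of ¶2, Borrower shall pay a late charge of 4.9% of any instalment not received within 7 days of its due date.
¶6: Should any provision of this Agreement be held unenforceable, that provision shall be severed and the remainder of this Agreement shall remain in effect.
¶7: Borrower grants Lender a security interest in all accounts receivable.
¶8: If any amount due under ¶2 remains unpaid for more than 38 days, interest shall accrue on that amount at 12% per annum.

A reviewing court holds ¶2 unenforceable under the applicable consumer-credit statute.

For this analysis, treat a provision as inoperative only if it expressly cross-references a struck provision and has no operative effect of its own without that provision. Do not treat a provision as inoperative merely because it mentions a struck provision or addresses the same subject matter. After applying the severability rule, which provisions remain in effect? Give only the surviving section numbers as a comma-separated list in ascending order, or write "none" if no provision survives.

1, 3, 4, 5, 6, 7

¶2 is struck. ¶8 has no operative effect of its own apart from ¶2 and is therefore inoperative. ¶5 mentions ¶2 but its own obligation stands independently of ¶2, so ¶5 is not affected. Under the severability clause in ¶6, the remaining provisions continue in force. The provisions still in force are ¶1, ¶3, ¶4, ¶5, ¶6, and ¶7.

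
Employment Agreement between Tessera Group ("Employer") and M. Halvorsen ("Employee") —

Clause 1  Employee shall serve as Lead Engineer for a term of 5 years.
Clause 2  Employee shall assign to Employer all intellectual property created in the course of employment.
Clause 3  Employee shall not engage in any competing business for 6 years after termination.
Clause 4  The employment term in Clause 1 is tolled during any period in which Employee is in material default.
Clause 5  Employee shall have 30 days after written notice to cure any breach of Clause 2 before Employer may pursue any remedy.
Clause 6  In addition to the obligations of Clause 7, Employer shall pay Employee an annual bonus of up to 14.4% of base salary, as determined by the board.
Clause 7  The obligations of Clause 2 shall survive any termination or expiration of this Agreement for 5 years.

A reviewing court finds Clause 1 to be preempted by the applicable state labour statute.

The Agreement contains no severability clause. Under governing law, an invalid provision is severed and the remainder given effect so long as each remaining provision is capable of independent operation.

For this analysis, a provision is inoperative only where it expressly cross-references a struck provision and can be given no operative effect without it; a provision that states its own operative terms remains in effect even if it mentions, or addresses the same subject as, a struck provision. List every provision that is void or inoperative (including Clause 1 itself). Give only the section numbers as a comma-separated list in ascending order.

1, 4

Clause 1 is struck. The whole of Clause 4 is the tolling of the employment term, defined by reference to Clause 1, so Clause 4 cannot stand once Clause 1 is removed. Under the stated default rule, only provisions that cannot operate independently fall away; the rest are enforced. Clause 2, Clause 3, Clause 5, Clause 6, and Clause 7 remain in effect.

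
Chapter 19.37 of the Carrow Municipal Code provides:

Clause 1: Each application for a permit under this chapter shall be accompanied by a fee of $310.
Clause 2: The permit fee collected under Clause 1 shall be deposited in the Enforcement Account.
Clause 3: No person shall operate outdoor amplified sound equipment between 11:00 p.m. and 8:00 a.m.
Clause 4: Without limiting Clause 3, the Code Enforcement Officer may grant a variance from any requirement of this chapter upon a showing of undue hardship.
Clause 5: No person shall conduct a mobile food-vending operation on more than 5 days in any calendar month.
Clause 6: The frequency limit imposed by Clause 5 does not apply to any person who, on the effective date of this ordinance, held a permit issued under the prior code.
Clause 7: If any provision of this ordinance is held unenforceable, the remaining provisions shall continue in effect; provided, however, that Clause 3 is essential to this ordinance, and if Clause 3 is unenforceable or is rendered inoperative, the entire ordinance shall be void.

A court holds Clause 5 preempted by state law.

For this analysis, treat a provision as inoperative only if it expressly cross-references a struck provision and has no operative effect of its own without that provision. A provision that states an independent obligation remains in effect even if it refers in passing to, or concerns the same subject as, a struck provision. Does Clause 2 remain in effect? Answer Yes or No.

Clause 5 is struck. Clause 6 operates only by reference to Clause 5, so it falls with Clause 5. Clause 7 makes Clause 3 an essential term, but Clause 3 is unaffected, so the severability proviso in Clause 7 preserves the remaining provisions. Clause 1, Clause 2, Clause 3, Clause 4, and Clause 7 remain in effect. Clause 2 is among the surviving provisions, so the answer is yes.

Yes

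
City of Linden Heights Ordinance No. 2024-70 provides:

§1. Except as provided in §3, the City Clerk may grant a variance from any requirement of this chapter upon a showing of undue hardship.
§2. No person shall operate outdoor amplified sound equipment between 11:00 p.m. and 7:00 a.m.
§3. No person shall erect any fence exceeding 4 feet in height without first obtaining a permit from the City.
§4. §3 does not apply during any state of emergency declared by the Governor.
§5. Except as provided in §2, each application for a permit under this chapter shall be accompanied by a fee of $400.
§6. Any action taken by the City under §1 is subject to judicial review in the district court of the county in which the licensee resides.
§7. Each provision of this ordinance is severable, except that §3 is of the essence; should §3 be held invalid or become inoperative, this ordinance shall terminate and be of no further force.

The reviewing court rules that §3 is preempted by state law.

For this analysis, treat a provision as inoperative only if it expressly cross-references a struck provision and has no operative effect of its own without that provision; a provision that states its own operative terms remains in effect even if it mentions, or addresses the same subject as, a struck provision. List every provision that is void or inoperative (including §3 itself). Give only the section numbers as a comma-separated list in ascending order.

1, 2, 3, 4, 5, 6, 7

§3 is struck. The only function of §4 is the emergency suspension of §3, so it cannot stand once §3 is removed. §7 makes §3 an essential term, and §3 is the provision held invalid; under §7, the entire ordinance is therefore void. No provision of the ordinance survives.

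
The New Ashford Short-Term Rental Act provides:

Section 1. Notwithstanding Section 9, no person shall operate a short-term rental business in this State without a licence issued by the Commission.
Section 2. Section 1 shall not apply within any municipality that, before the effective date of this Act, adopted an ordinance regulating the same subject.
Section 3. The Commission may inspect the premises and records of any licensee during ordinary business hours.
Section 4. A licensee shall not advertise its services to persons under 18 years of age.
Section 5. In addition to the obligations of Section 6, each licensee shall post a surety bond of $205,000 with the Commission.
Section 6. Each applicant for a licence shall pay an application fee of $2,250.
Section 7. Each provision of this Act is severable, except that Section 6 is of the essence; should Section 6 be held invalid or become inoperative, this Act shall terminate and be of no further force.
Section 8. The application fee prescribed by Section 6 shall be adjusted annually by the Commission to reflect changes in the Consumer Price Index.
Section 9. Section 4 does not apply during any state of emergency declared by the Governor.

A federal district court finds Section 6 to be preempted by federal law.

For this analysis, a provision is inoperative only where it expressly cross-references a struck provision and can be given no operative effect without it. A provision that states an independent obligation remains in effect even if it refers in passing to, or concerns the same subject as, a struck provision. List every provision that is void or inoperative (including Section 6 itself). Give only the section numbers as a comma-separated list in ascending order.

1, 2, 3, 4, 5, 6, 7, 8, 9

Section 6 is struck. Section 8 has no operative effect of its own apart from Section 6 and is therefore inoperative. Section 7 makes Section 6 an essential term, and Section 6 is the provision held invalid; under Section 7, the entire Act is therefore void. No provision of the Act survives.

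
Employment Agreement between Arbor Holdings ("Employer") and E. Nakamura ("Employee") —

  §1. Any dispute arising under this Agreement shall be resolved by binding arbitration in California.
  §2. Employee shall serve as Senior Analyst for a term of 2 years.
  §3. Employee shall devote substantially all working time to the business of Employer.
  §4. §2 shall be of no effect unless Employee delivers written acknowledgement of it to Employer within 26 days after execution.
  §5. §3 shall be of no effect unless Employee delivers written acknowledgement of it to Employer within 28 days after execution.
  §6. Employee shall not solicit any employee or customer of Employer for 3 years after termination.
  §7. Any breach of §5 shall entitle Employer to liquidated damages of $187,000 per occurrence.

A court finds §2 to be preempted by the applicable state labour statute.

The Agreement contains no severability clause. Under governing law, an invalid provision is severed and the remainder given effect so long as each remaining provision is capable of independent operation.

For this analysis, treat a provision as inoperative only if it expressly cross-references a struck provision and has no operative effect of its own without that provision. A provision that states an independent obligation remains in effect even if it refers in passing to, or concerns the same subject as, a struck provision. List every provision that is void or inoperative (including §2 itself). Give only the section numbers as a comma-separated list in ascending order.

§2 is struck. §4 merely fixes the acknowledgement condition for §2; with §2 gone it has nothing to operate on and falls away. Under the stated default rule, only provisions that cannot operate independently fall away; the rest are enforced. The provisions still in force are §1, §3, §5, §6, and §7.

2, 4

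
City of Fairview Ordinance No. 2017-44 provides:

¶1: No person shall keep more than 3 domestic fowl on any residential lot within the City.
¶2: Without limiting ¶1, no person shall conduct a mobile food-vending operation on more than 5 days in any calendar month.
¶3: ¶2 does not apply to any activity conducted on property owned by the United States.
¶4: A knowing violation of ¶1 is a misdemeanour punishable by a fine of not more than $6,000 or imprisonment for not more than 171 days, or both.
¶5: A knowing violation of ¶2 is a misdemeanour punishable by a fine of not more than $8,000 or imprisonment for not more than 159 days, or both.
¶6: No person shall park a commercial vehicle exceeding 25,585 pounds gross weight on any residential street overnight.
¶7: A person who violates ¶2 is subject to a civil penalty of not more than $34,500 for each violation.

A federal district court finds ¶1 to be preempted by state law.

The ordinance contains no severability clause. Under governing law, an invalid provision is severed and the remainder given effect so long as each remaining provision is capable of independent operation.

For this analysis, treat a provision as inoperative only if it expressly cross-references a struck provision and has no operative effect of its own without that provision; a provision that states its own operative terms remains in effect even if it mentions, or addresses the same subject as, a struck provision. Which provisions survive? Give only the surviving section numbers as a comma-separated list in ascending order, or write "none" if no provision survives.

¶1 is struck. ¶4 merely fixes the criminal penalty for violating ¶1; with ¶1 gone it has nothing to operate on and falls away. ¶2 mentions ¶1 but its own obligation stands independently of ¶1, so ¶2 is not affected. With no severability clause, the stated default rule severs what cannot stand and enforces each remaining provision that can operate on its own. That leaves ¶2, ¶3, ¶5, ¶6, and ¶7 in effect.

2, 3, 5, 6, 7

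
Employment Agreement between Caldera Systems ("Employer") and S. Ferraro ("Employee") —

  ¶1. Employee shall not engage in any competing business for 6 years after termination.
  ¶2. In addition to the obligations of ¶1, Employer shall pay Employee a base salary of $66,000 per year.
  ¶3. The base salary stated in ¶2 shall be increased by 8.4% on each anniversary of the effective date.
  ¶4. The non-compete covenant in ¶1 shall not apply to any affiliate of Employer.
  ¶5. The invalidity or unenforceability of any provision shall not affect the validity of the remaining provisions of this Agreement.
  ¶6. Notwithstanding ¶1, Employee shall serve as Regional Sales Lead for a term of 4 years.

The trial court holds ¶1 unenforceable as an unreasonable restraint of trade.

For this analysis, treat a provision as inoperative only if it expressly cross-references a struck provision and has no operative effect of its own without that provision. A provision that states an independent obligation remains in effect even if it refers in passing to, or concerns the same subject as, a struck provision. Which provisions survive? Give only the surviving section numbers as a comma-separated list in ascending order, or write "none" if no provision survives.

¶1 is struck. ¶4 operates only by reference to ¶1, so it falls with ¶1. Although ¶2 refers to ¶1, its operative terms do not depend on ¶1, so it remains in effect. Although ¶6 refers to ¶1, its operative terms do not depend on ¶1, so it remains in effect. ¶5 is a severability clause and preserves every provision that can still be given independent effect. The provisions still in force are ¶2, ¶3, ¶5, and ¶6.

2, 3, 5, 6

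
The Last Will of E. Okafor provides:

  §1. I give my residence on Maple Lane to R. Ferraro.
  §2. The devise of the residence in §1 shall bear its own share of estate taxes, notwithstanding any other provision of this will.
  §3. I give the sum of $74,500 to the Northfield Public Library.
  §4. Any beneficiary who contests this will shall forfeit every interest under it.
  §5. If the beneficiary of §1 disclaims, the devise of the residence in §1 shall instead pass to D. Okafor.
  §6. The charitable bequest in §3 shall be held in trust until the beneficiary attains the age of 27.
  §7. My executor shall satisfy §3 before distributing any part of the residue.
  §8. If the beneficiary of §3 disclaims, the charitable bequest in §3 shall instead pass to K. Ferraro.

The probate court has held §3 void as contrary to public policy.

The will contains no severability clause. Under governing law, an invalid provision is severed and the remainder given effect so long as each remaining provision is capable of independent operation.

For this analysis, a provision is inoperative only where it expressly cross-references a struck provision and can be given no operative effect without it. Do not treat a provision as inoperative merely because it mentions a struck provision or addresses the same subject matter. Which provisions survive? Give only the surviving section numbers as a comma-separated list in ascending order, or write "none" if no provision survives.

§3 is struck. §6 merely fixes the trust for §3; with §3 gone it has nothing to operate on and falls away. §7 operates only by reference to §3, so it falls with §3. §8 merely fixes the alternative disposition for §3; with §3 gone it has nothing to operate on and falls away. With no severability clause, the stated default rule severs what cannot stand and enforces each remaining provision that can operate on its own. The provisions still in force are §1, §2, §4, and §5.

1, 2, 4, 5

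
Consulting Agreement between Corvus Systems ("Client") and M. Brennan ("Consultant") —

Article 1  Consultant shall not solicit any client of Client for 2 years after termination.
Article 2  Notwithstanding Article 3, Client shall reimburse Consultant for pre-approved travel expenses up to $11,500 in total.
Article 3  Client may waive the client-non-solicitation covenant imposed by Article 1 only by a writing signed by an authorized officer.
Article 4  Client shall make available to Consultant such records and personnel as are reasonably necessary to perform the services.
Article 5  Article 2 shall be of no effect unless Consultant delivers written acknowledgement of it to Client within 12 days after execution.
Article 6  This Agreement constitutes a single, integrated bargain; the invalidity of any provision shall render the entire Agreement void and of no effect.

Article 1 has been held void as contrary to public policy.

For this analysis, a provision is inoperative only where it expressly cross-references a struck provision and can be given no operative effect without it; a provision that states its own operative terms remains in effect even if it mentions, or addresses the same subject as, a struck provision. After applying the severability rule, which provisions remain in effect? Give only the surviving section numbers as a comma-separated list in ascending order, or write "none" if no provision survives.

none

Article 1 is struck. Article 3 merely fixes the waiver condition for Article 1; with Article 1 gone it has nothing to operate on and falls away. Article 6 provides that the Agreement is not severable, so the invalidity of any one provision voids the entire Agreement. No provision of the Agreement survives.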